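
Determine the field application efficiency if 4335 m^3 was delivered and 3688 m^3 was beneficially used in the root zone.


Ea = V_root / V_field * 100 = 3688 / 4335 * 100 = 85.0750%

85.0750 %


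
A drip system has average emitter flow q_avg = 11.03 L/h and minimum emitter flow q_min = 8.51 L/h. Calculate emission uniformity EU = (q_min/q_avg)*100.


EU = (q_min/q_avg)*100 = (8.51/11.03)*100 = 77.1532%

77.1532 %


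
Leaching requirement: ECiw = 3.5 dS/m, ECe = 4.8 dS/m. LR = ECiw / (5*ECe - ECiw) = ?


LR = ECiw / (5*ECe - ECiw)
LR = 3.5 / (5*4.8 - 3.5)
LR = 3.5 / 20.5000

0.1707


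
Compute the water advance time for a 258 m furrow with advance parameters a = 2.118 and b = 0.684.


t = (L/a)^(1/b)
t = (258/2.118)^(1/0.684)
t = 121.813031^(1/0.684)

1120.1079 min


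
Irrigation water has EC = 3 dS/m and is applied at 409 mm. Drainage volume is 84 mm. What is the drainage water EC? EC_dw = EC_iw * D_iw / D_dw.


EC_dw = EC_iw * D_iw / D_dw
EC_dw = 3 * 409 / 84
EC_dw = 1227 / 84

14.6071 dS/m


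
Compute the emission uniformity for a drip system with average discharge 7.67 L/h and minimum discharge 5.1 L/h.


EU = (q_min/q_avg)*100 = (5.1/7.67)*100 = 66.4928%

66.4928 %


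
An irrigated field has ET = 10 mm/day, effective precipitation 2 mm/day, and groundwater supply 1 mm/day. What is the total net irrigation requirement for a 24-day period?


Daily deficit = ET - Pe - GW = 10 - 2 - 1 = 7 mm/day
NIR = 7 * 24 = 168 mm

168.0000 mm


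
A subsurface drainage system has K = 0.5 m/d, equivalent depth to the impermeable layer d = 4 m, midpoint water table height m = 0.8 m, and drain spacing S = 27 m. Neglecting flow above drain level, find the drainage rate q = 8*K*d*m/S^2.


q = 8*K*d*m/S^2
q = 8*0.5*4*0.8/27^2
q = 12.8000 / 729

0.0176 m/d


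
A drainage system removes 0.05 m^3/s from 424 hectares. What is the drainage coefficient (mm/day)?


DC = Q * 86400 / (A * 10000) * 1000
DC = 0.05 * 86400 / (424 * 10000) * 1000
DC = 4320000.0000 / 4240000

1.0189 mm/day


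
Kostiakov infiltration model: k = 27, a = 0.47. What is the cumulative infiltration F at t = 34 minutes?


F = k * t^a = 27 * 34^0.47
F = 27 * 5.245599

141.6312 mm


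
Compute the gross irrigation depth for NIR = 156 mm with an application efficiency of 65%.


Ea = 65% = 0.65
GID = NIR / Ea = 156 / 0.65 = 240.0000 mm

240.0000 mm


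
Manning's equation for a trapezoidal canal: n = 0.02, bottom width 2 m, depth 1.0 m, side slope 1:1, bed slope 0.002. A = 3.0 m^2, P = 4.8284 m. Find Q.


R = A/P = 3.0/4.8284 = 0.621324
Q = (1/0.02) * 3.0 * 0.621324^(2/3) * 0.002^0.5

4.8845 m^3/s


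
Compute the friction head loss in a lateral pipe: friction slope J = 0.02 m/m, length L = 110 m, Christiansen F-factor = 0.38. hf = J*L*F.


hf = J * L * F = 0.02 * 110 * 0.38 = 0.8360 m

0.8360 m


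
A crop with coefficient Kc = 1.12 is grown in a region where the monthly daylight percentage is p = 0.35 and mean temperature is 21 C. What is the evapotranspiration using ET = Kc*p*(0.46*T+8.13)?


ET = Kc * p * (0.46*T + 8.13)
ET = 1.12 * 0.35 * (0.46*21 + 8.13)
ET = 1.12 * 0.35 * 17.7900

6.9737 mm/day


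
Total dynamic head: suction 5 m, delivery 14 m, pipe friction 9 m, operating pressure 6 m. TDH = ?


TDH = Hs + Hd + hf + Hp = 5 + 14 + 9 + 6 = 34

34 m


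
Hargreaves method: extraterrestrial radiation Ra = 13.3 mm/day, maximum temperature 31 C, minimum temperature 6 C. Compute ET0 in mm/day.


Tmean = (Tmax + Tmin)/2 = (31 + 6)/2 = 18.5
ET0 = 0.0023 * 13.3 * (18.5 + 17.8) * sqrt(31 - 6)
ET0 = 0.0023 * 13.3 * 36.3 * 5.000000

5.5521 mm/day


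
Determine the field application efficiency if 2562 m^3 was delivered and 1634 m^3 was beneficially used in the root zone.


Ea = V_root / V_field * 100 = 1634 / 2562 * 100 = 63.7783%

63.7783 %


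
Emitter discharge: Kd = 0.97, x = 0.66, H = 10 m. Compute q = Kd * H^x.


q = Kd * H^x = 0.97 * 10^0.66 = 0.97 * 4.570882

4.4338 L/h


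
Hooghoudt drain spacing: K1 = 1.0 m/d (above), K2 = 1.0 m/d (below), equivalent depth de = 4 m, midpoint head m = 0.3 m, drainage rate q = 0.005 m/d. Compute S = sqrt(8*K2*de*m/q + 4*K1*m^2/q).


S^2 = 8*K2*de*m/q + 4*K1*m^2/q
S^2 = 8*1.0*4*0.3/0.005 + 4*1.0*0.3^2/0.005
S = sqrt(1992.0000)

44.6318 m


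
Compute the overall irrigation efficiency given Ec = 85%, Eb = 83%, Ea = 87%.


Ec = 0.85, Eb = 0.83, Ea = 0.87
E = 0.85 * 0.83 * 0.87 * 100 = 61.3785%

61.3785 %


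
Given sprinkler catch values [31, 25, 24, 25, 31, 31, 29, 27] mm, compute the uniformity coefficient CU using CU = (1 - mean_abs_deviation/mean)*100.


mean = 27.875000 mm
MAD = 2.625000 mm
CU = (1 - 2.625000/27.875000)*100

90.5830 %


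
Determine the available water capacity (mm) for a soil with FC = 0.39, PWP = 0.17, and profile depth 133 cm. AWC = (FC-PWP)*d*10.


AWC = (FC - PWP) * d * 10
AWC = (0.39 - 0.17) * 133 * 10
AWC = 0.2200 * 133 * 10

292.6000 mm


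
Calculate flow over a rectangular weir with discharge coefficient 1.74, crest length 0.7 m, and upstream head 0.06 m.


Q = C * L * H^(3/2) = 1.74 * 0.7 * 0.06^1.5 = 1.74 * 0.7 * 0.014697

0.0179 m^3/s


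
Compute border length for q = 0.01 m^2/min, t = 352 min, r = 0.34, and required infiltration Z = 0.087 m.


L = q*t/((1+r)*Z)
L = 0.01*352/((1+0.34)*0.087)
L = 3.52/0.11658

30.1939 m


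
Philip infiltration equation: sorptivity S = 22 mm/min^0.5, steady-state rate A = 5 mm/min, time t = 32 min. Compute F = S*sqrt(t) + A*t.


F = S*sqrt(t) + A*t
F = 22*sqrt(32) + 5*32
F = 22*5.656854 + 160

284.4508 mm


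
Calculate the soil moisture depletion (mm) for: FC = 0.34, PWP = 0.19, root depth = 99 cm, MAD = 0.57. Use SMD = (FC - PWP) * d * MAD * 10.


SMD = (FC - PWP) * d * MAD * 10
SMD = (0.34 - 0.19) * 99 * 0.57 * 10
SMD = 0.1500 * 99 * 0.57 * 10

84.6450 mm


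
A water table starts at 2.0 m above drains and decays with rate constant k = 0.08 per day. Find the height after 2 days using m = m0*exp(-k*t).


m = m0 * exp(-k*t)
m = 2.0 * exp(-0.08 * 2)
m = 2.0 * exp(-0.1600)

1.7043 m


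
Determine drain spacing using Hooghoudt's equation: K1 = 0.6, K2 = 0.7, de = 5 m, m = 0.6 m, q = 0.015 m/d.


S^2 = 8*K2*de*m/q + 4*K1*m^2/q
S^2 = 8*0.7*5*0.6/0.015 + 4*0.6*0.6^2/0.015
S = sqrt(1177.6000)

34.3162 m


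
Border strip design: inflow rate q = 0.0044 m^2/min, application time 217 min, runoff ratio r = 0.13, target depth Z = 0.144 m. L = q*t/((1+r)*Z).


L = q*t/((1+r)*Z)
L = 0.0044*217/((1+0.13)*0.144)
L = 0.9548/0.16272

5.8677 m


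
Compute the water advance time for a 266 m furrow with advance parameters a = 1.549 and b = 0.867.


t = (L/a)^(1/b)
t = (266/1.549)^(1/0.867)
t = 171.723693^(1/0.867)

378.1454 min


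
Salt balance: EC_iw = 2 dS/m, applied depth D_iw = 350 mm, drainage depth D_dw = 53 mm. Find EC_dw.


EC_dw = EC_iw * D_iw / D_dw
EC_dw = 2 * 350 / 53
EC_dw = 700 / 53

13.2075 dS/m


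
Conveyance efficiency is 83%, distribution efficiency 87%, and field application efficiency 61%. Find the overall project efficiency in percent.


Ec = 0.83, Eb = 0.87, Ea = 0.61
E = 0.83 * 0.87 * 0.61 * 100 = 44.0481%

44.0481 %


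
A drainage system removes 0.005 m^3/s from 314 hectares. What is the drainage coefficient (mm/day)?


DC = Q * 86400 / (A * 10000) * 1000
DC = 0.005 * 86400 / (314 * 10000) * 1000
DC = 432000.0000 / 3140000

0.1376 mm/day


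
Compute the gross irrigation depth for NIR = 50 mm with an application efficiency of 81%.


Ea = 81% = 0.81
GID = NIR / Ea = 50 / 0.81 = 61.7284 mm

61.7284 mm


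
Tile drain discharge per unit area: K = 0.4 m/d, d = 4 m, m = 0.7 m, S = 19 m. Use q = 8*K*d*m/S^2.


q = 8*K*d*m/S^2
q = 8*0.4*4*0.7/19^2
q = 8.9600 / 361

0.0248 m/d


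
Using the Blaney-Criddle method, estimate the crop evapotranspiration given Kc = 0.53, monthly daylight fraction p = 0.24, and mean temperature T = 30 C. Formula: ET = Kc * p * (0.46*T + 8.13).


ET = Kc * p * (0.46*T + 8.13)
ET = 0.53 * 0.24 * (0.46*30 + 8.13)
ET = 0.53 * 0.24 * 21.9300

2.7895 mm/day


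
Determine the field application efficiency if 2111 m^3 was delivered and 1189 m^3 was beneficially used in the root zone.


Ea = V_root / V_field * 100 = 1189 / 2111 * 100 = 56.3240%

56.3240 %


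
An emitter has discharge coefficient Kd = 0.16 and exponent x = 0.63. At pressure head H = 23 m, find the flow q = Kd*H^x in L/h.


q = Kd * H^x = 0.16 * 23^0.63 = 0.16 * 7.209224

1.1535 L/h


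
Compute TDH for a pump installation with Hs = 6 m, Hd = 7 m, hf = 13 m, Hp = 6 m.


TDH = Hs + Hd + hf + Hp = 6 + 7 + 13 + 6 = 32

32 m


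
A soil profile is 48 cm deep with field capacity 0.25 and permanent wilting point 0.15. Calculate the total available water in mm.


AWC = (FC - PWP) * d * 10
AWC = (0.25 - 0.15) * 48 * 10
AWC = 0.1000 * 48 * 10

48.0000 mm


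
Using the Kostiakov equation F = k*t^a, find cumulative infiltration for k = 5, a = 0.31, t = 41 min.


F = k * t^a = 5 * 41^0.31
F = 5 * 3.162008

15.8100 mm


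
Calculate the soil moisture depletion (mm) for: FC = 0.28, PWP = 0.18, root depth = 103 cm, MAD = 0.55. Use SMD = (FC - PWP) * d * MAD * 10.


SMD = (FC - PWP) * d * MAD * 10
SMD = (0.28 - 0.18) * 103 * 0.55 * 10
SMD = 0.1000 * 103 * 0.55 * 10

56.6500 mm


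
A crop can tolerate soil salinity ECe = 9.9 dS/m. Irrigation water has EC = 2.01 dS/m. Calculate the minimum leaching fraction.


LR = ECiw / (5*ECe - ECiw)
LR = 2.01 / (5*9.9 - 2.01)
LR = 2.01 / 47.4900

0.0423


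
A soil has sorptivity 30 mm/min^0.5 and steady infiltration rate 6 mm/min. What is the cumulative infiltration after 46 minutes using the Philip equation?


F = S*sqrt(t) + A*t
F = 30*sqrt(46) + 6*46
F = 30*6.782330 + 276

479.4699 mm


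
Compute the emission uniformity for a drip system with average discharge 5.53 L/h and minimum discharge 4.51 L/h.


EU = (q_min/q_avg)*100 = (4.51/5.53)*100 = 81.5552%

81.5552 %


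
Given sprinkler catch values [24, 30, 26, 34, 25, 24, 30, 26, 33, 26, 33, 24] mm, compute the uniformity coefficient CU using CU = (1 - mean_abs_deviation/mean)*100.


mean = 27.916667 mm
MAD = 3.402778 mm
CU = (1 - 3.402778/27.916667)*100

87.8109 %


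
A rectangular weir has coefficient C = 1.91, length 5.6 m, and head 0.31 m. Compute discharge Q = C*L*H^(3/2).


Q = C * L * H^(3/2) = 1.91 * 5.6 * 0.31^1.5 = 1.91 * 5.6 * 0.172601

1.8461 m^3/s


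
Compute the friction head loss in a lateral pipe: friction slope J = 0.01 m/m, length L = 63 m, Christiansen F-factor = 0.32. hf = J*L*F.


hf = J * L * F = 0.01 * 63 * 0.32 = 0.2016 m

0.2016 m


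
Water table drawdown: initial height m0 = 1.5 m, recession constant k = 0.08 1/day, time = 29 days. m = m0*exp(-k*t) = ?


m = m0 * exp(-k*t)
m = 1.5 * exp(-0.08 * 29)
m = 1.5 * exp(-2.3200)

0.1474 m


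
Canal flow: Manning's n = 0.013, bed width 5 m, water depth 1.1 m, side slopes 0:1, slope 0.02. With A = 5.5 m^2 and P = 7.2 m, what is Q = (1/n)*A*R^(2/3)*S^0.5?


R = A/P = 5.5/7.2 = 0.763889
Q = (1/0.013) * 5.5 * 0.763889^(2/3) * 0.02^0.5

49.9982 m^3/s


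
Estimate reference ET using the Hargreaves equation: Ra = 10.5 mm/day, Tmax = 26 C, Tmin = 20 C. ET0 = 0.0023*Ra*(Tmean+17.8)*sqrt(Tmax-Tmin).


Tmean = (Tmax + Tmin)/2 = (26 + 20)/2 = 23.0
ET0 = 0.0023 * 10.5 * (23.0 + 17.8) * sqrt(26 - 20)
ET0 = 0.0023 * 10.5 * 40.8 * 2.449490

2.4135 mm/day


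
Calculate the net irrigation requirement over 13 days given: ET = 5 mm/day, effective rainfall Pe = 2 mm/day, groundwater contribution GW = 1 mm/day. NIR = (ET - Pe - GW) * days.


Daily deficit = ET - Pe - GW = 5 - 2 - 1 = 2 mm/day
NIR = 2 * 13 = 26 mm

26.0000 mm


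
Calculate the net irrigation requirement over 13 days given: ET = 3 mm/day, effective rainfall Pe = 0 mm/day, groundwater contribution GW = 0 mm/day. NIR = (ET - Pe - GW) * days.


Daily deficit = ET - Pe - GW = 3 - 0 - 0 = 3 mm/day
NIR = 3 * 13 = 39 mm

39.0000 mm


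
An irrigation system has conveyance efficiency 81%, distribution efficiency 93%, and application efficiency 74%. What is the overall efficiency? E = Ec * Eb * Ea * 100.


Ec = 0.81, Eb = 0.93, Ea = 0.74
E = 0.81 * 0.93 * 0.74 * 100 = 55.7442%

55.7442 %


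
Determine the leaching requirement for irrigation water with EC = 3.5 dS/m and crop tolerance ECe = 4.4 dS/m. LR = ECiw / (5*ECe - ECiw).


LR = ECiw / (5*ECe - ECiw)
LR = 3.5 / (5*4.4 - 3.5)
LR = 3.5 / 18.5000

0.1892


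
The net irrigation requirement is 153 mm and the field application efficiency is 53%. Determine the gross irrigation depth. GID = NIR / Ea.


Ea = 53% = 0.53
GID = NIR / Ea = 153 / 0.53 = 288.6792 mm

288.6792 mm


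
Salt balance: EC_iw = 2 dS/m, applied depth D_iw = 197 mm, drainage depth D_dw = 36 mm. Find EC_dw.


EC_dw = EC_iw * D_iw / D_dw
EC_dw = 2 * 197 / 36
EC_dw = 394 / 36

10.9444 dS/m


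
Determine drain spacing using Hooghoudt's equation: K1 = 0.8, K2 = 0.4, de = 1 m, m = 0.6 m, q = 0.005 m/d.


S^2 = 8*K2*de*m/q + 4*K1*m^2/q
S^2 = 8*0.4*1*0.6/0.005 + 4*0.8*0.6^2/0.005
S = sqrt(614.4000)

24.7871 m


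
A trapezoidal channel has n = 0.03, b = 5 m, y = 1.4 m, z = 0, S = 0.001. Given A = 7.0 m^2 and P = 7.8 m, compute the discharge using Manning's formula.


R = A/P = 7.0/7.8 = 0.897436
Q = (1/0.03) * 7.0 * 0.897436^(2/3) * 0.001^0.5

6.8651 m^3/s


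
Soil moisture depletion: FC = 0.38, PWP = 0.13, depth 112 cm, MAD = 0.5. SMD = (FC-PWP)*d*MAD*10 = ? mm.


SMD = (FC - PWP) * d * MAD * 10
SMD = (0.38 - 0.13) * 112 * 0.5 * 10
SMD = 0.2500 * 112 * 0.5 * 10

140.0000 mm


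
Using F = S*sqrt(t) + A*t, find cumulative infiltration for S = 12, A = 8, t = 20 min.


F = S*sqrt(t) + A*t
F = 12*sqrt(20) + 8*20
F = 12*4.472136 + 160

213.6656 mm


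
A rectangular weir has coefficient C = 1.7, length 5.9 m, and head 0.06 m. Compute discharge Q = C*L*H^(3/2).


Q = C * L * H^(3/2) = 1.7 * 5.9 * 0.06^1.5 = 1.7 * 5.9 * 0.014697

0.1474 m^3/s


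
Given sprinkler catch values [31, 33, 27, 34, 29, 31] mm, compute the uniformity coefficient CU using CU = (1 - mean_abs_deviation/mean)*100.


mean = 30.833333 mm
MAD = 1.888889 mm
CU = (1 - 1.888889/30.833333)*100

93.8739 %


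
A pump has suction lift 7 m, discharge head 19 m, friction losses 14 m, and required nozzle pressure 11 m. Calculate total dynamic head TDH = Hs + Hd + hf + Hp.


TDH = Hs + Hd + hf + Hp = 7 + 19 + 14 + 11 = 51

51 m


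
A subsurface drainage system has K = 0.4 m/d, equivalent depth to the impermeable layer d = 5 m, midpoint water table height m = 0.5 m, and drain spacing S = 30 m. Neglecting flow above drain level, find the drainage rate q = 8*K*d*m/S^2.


q = 8*K*d*m/S^2
q = 8*0.4*5*0.5/30^2
q = 8.0000 / 900

0.0089 m/d


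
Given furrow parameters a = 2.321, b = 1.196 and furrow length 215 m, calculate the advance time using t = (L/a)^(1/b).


t = (L/a)^(1/b)
t = (215/2.321)^(1/1.196)
t = 92.632486^(1/1.196)

44.1013 min


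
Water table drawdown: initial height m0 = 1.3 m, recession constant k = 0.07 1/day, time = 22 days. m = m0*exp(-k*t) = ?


m = m0 * exp(-k*t)
m = 1.3 * exp(-0.07 * 22)
m = 1.3 * exp(-1.5400)

0.2787 m


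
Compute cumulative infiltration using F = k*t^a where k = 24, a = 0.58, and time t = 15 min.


F = k * t^a = 24 * 15^0.58
F = 24 * 4.809865

115.4368 mm


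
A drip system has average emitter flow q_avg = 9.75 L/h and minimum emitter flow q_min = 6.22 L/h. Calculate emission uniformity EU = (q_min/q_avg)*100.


EU = (q_min/q_avg)*100 = (6.22/9.75)*100 = 63.7949%

63.7949 %


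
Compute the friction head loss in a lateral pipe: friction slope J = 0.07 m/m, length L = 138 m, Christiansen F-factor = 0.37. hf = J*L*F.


hf = J * L * F = 0.07 * 138 * 0.37 = 3.5742 m

3.5742 m


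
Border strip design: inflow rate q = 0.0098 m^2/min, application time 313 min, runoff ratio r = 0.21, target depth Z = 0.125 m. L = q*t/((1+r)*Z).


L = q*t/((1+r)*Z)
L = 0.0098*313/((1+0.21)*0.125)
L = 3.0674/0.15125

20.2803 m


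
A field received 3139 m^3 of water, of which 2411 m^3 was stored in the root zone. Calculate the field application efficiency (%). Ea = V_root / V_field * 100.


Ea = V_root / V_field * 100 = 2411 / 3139 * 100 = 76.8079%

76.8079 %


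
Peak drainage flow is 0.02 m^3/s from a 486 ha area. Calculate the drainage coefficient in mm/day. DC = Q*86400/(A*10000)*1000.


DC = Q * 86400 / (A * 10000) * 1000
DC = 0.02 * 86400 / (486 * 10000) * 1000
DC = 1728000.0000 / 4860000

0.3556 mm/day


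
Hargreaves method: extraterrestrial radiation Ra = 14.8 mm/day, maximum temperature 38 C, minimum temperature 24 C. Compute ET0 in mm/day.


Tmean = (Tmax + Tmin)/2 = (38 + 24)/2 = 31.0
ET0 = 0.0023 * 14.8 * (31.0 + 17.8) * sqrt(38 - 24)
ET0 = 0.0023 * 14.8 * 48.8 * 3.741657

6.2155 mm/day


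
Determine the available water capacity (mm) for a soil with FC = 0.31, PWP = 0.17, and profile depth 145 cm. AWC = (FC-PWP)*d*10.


AWC = (FC - PWP) * d * 10
AWC = (0.31 - 0.17) * 145 * 10
AWC = 0.1400 * 145 * 10

203.0000 mm


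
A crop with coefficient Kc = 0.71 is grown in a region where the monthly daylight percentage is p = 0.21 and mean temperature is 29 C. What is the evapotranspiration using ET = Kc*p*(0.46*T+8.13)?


ET = Kc * p * (0.46*T + 8.13)
ET = 0.71 * 0.21 * (0.46*29 + 8.13)
ET = 0.71 * 0.21 * 21.4700

3.2012 mm/day


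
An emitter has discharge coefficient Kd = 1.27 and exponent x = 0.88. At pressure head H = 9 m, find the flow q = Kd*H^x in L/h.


q = Kd * H^x = 1.27 * 9^0.88 = 1.27 * 6.914064

8.7809 L/h


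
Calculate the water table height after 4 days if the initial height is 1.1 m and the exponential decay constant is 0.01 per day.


m = m0 * exp(-k*t)
m = 1.1 * exp(-0.01 * 4)
m = 1.1 * exp(-0.0400)

1.0569 m


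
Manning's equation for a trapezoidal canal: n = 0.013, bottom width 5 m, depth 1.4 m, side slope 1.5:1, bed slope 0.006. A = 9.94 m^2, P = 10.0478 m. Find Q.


R = A/P = 9.94/10.0478 = 0.989271
Q = (1/0.013) * 9.94 * 0.989271^(2/3) * 0.006^0.5

58.8025 m^3/s


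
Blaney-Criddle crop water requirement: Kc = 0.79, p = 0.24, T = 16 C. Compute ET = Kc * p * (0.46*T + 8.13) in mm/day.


ET = Kc * p * (0.46*T + 8.13)
ET = 0.79 * 0.24 * (0.46*16 + 8.13)
ET = 0.79 * 0.24 * 15.4900

2.9369 mm/day


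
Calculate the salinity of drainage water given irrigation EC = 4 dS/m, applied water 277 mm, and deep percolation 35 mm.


EC_dw = EC_iw * D_iw / D_dw
EC_dw = 4 * 277 / 35
EC_dw = 1108 / 35

31.6571 dS/m


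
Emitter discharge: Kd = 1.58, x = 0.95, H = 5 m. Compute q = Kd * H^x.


q = Kd * H^x = 1.58 * 5^0.95 = 1.58 * 4.613404

7.2892 L/h


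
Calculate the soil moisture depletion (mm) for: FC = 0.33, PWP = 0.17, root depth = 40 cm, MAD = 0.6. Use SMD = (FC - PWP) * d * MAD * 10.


SMD = (FC - PWP) * d * MAD * 10
SMD = (0.33 - 0.17) * 40 * 0.6 * 10
SMD = 0.1600 * 40 * 0.6 * 10

38.4000 mm


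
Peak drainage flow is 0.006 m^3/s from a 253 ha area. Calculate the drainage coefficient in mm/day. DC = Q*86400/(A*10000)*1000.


DC = Q * 86400 / (A * 10000) * 1000
DC = 0.006 * 86400 / (253 * 10000) * 1000
DC = 518400.0000 / 2530000

0.2049 mm/day


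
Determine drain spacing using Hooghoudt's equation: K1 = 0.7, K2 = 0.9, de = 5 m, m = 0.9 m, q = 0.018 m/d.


S^2 = 8*K2*de*m/q + 4*K1*m^2/q
S^2 = 8*0.9*5*0.9/0.018 + 4*0.7*0.9^2/0.018
S = sqrt(1926.0000)

43.8862 m


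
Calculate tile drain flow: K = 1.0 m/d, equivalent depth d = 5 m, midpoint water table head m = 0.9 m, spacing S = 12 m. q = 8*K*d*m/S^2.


q = 8*K*d*m/S^2
q = 8*1.0*5*0.9/12^2
q = 36.0000 / 144

0.2500 m/d


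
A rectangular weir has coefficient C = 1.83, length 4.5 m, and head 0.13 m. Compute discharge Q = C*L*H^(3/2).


Q = C * L * H^(3/2) = 1.83 * 4.5 * 0.13^1.5 = 1.83 * 4.5 * 0.046872

0.3860 m^3/s


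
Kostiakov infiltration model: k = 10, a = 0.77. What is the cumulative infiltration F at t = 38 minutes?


F = k * t^a = 10 * 38^0.77
F = 10 * 16.460134

164.6013 mm


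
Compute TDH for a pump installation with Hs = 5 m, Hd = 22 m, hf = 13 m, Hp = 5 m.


TDH = Hs + Hd + hf + Hp = 5 + 22 + 13 + 5 = 45

45 m


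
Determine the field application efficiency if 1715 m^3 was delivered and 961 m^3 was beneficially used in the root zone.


Ea = V_root / V_field * 100 = 961 / 1715 * 100 = 56.0350%

56.0350 %


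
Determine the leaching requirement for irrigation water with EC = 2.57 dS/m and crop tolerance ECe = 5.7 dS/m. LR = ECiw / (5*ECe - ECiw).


LR = ECiw / (5*ECe - ECiw)
LR = 2.57 / (5*5.7 - 2.57)
LR = 2.57 / 25.9300

0.0991


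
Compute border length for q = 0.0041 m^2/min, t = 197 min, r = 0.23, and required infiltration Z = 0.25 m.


L = q*t/((1+r)*Z)
L = 0.0041*197/((1+0.23)*0.25)
L = 0.8077/0.3075

2.6267 m


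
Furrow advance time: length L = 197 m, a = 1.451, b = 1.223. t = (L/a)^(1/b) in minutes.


t = (L/a)^(1/b)
t = (197/1.451)^(1/1.223)
t = 135.768436^(1/1.223)

55.4508 min


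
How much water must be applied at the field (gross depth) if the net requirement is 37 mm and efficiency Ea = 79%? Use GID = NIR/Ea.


Ea = 79% = 0.79
GID = NIR / Ea = 37 / 0.79 = 46.8354 mm

46.8354 mm


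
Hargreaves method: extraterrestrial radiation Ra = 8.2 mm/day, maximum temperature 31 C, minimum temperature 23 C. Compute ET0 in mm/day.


Tmean = (Tmax + Tmin)/2 = (31 + 23)/2 = 27.0
ET0 = 0.0023 * 8.2 * (27.0 + 17.8) * sqrt(31 - 23)
ET0 = 0.0023 * 8.2 * 44.8 * 2.828427

2.3898 mm/day


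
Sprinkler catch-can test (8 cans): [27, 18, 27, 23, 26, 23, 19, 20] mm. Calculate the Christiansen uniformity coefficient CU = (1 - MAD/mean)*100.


mean = 22.875000 mm
MAD = 2.906250 mm
CU = (1 - 2.906250/22.875000)*100

87.2951 %


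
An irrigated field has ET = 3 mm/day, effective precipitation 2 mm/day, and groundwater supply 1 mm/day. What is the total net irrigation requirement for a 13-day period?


Daily deficit = ET - Pe - GW = 3 - 2 - 1 = 0 mm/day
NIR = 0 * 13 = 0 mm

0 mm


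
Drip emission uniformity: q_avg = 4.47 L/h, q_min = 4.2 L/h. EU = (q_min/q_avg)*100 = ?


EU = (q_min/q_avg)*100 = (4.2/4.47)*100 = 93.9597%

93.9597 %


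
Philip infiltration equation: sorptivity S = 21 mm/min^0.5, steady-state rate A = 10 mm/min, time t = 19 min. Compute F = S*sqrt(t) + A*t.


F = S*sqrt(t) + A*t
F = 21*sqrt(19) + 10*19
F = 21*4.358899 + 190

281.5369 mm


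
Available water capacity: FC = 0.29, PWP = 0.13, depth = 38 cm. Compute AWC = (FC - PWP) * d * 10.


AWC = (FC - PWP) * d * 10
AWC = (0.29 - 0.13) * 38 * 10
AWC = 0.1600 * 38 * 10

60.8000 mm


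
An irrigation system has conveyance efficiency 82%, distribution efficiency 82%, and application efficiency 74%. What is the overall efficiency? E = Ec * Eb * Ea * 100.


Ec = 0.82, Eb = 0.82, Ea = 0.74
E = 0.82 * 0.82 * 0.74 * 100 = 49.7576%

49.7576 %


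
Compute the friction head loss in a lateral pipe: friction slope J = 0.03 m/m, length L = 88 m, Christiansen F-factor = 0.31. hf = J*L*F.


hf = J * L * F = 0.03 * 88 * 0.31 = 0.8184 m

0.8184 m


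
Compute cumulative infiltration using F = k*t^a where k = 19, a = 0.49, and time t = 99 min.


F = k * t^a = 19 * 99^0.49
F = 19 * 9.503011

180.5572 mm


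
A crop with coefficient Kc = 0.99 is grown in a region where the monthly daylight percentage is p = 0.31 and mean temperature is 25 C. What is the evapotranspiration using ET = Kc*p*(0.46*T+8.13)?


ET = Kc * p * (0.46*T + 8.13)
ET = 0.99 * 0.31 * (0.46*25 + 8.13)
ET = 0.99 * 0.31 * 19.6300

6.0244 mm/day


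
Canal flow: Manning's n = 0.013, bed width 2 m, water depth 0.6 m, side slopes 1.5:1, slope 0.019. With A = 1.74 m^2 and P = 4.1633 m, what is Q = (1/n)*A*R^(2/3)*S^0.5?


R = A/P = 1.74/4.1633 = 0.417938
Q = (1/0.013) * 1.74 * 0.417938^(2/3) * 0.019^0.5

10.3131 m^3/s


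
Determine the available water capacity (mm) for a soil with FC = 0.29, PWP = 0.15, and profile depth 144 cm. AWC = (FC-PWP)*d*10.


AWC = (FC - PWP) * d * 10
AWC = (0.29 - 0.15) * 144 * 10
AWC = 0.1400 * 144 * 10

201.6000 mm


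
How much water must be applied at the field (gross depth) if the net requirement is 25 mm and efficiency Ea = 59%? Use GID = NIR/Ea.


Ea = 59% = 0.59
GID = NIR / Ea = 25 / 0.59 = 42.3729 mm

42.3729 mm


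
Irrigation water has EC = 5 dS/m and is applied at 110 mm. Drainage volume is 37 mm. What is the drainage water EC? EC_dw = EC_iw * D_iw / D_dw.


EC_dw = EC_iw * D_iw / D_dw
EC_dw = 5 * 110 / 37
EC_dw = 550 / 37

14.8649 dS/m


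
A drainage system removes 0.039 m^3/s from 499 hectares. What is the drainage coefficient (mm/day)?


DC = Q * 86400 / (A * 10000) * 1000
DC = 0.039 * 86400 / (499 * 10000) * 1000
DC = 3369600.0000 / 4990000

0.6753 mm/day


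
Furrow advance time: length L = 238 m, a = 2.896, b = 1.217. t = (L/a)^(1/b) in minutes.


t = (L/a)^(1/b)
t = (238/2.896)^(1/1.217)
t = 82.182320^(1/1.217)

37.4420 min


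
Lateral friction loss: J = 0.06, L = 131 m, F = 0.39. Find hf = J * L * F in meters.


hf = J * L * F = 0.06 * 131 * 0.39 = 3.0654 m

3.0654 m


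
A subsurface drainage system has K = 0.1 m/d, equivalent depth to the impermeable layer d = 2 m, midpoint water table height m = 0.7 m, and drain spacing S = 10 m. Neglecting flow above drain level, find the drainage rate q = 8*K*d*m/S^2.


q = 8*K*d*m/S^2
q = 8*0.1*2*0.7/10^2
q = 1.1200 / 100

0.0112 m/d


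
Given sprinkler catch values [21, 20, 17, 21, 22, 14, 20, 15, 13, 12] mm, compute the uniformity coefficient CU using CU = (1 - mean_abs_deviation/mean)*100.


mean = 17.500000 mm
MAD = 3.300000 mm
CU = (1 - 3.300000/17.500000)*100

81.1429 %


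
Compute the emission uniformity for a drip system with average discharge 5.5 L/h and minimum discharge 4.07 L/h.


EU = (q_min/q_avg)*100 = (4.07/5.5)*100 = 74.0000%

74.0000 %


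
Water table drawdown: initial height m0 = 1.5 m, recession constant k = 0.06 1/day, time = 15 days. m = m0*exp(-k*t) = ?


m = m0 * exp(-k*t)
m = 1.5 * exp(-0.06 * 15)
m = 1.5 * exp(-0.9000)

0.6099 m


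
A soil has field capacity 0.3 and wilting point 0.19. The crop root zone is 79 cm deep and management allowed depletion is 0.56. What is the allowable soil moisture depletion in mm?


SMD = (FC - PWP) * d * MAD * 10
SMD = (0.3 - 0.19) * 79 * 0.56 * 10
SMD = 0.1100 * 79 * 0.56 * 10

48.6640 mm


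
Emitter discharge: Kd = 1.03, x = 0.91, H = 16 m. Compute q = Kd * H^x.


q = Kd * H^x = 1.03 * 16^0.91 = 1.03 * 12.466633

12.8406 L/h


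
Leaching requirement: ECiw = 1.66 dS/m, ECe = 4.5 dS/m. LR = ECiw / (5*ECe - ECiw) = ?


LR = ECiw / (5*ECe - ECiw)
LR = 1.66 / (5*4.5 - 1.66)
LR = 1.66 / 20.8400

0.0797


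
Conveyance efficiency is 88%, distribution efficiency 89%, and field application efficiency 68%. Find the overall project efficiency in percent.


Ec = 0.88, Eb = 0.89, Ea = 0.68
E = 0.88 * 0.89 * 0.68 * 100 = 53.2576%

53.2576 %


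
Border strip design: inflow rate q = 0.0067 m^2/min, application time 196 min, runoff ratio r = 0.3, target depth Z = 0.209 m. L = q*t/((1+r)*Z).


L = q*t/((1+r)*Z)
L = 0.0067*196/((1+0.3)*0.209)
L = 1.3132/0.2717

4.8333 m


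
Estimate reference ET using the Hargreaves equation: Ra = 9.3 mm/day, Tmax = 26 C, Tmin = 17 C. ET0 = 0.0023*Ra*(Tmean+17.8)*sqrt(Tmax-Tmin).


Tmean = (Tmax + Tmin)/2 = (26 + 17)/2 = 21.5
ET0 = 0.0023 * 9.3 * (21.5 + 17.8) * sqrt(26 - 17)
ET0 = 0.0023 * 9.3 * 39.3 * 3.000000

2.5219 mm/day


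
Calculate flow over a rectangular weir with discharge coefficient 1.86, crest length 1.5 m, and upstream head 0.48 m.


Q = C * L * H^(3/2) = 1.86 * 1.5 * 0.48^1.5 = 1.86 * 1.5 * 0.332554

0.9278 m^3/s


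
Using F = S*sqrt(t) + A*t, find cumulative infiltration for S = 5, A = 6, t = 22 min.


F = S*sqrt(t) + A*t
F = 5*sqrt(22) + 6*22
F = 5*4.690416 + 132

155.4521 mm


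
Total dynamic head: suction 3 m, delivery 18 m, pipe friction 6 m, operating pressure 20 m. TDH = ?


TDH = Hs + Hd + hf + Hp = 3 + 18 + 6 + 20 = 47

47 m


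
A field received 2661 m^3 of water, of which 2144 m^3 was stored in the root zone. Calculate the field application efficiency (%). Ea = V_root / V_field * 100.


Ea = V_root / V_field * 100 = 2144 / 2661 * 100 = 80.5712%

80.5712 %


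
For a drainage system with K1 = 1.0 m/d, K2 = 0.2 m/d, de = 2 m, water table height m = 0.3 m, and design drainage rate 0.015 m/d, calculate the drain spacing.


S^2 = 8*K2*de*m/q + 4*K1*m^2/q
S^2 = 8*0.2*2*0.3/0.015 + 4*1.0*0.3^2/0.015
S = sqrt(88.0000)

9.3808 m


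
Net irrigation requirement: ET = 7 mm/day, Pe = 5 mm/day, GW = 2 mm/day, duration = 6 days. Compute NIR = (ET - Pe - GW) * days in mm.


Daily deficit = ET - Pe - GW = 7 - 5 - 2 = 0 mm/day
NIR = 0 * 6 = 0 mm

0 mm


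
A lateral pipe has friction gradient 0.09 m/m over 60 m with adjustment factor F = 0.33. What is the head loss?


hf = J * L * F = 0.09 * 60 * 0.33 = 1.7820 m

1.7820 m


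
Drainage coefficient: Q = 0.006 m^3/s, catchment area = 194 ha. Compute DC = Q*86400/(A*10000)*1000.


DC = Q * 86400 / (A * 10000) * 1000
DC = 0.006 * 86400 / (194 * 10000) * 1000
DC = 518400.0000 / 1940000

0.2672 mm/day


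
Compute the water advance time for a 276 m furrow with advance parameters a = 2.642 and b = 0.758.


t = (L/a)^(1/b)
t = (276/2.642)^(1/0.758)
t = 104.466313^(1/0.758)

460.8473 min


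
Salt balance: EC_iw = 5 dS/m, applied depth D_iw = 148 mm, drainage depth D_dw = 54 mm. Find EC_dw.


EC_dw = EC_iw * D_iw / D_dw
EC_dw = 5 * 148 / 54
EC_dw = 740 / 54

13.7037 dS/m


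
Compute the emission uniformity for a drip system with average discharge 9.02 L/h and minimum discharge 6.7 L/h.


EU = (q_min/q_avg)*100 = (6.7/9.02)*100 = 74.2794%

74.2794 %


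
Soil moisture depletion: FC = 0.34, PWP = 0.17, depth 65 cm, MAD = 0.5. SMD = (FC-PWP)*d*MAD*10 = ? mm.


SMD = (FC - PWP) * d * MAD * 10
SMD = (0.34 - 0.17) * 65 * 0.5 * 10
SMD = 0.1700 * 65 * 0.5 * 10

55.2500 mm


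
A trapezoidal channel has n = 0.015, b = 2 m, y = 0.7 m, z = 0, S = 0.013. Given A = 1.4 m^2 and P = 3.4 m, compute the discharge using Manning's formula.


R = A/P = 1.4/3.4 = 0.411765
Q = (1/0.015) * 1.4 * 0.411765^(2/3) * 0.013^0.5

5.8899 m^3/s


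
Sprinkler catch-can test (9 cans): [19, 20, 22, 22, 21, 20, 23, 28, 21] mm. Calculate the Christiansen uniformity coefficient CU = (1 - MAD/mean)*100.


mean = 21.777778 mm
MAD = 1.753086 mm
CU = (1 - 1.753086/21.777778)*100

91.9501 %


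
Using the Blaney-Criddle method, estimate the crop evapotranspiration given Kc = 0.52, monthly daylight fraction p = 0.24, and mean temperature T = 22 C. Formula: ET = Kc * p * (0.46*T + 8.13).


ET = Kc * p * (0.46*T + 8.13)
ET = 0.52 * 0.24 * (0.46*22 + 8.13)
ET = 0.52 * 0.24 * 18.2500

2.2776 mm/day


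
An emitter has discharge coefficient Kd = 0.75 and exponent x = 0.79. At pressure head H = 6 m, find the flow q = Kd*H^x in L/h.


q = Kd * H^x = 0.75 * 6^0.79 = 0.75 * 4.118504

3.0889 L/h


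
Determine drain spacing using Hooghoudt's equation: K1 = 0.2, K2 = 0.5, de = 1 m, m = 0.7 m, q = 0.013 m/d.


S^2 = 8*K2*de*m/q + 4*K1*m^2/q
S^2 = 8*0.5*1*0.7/0.013 + 4*0.2*0.7^2/0.013
S = sqrt(245.5385)

15.6697 m


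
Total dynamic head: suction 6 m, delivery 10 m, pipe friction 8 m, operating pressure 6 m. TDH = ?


TDH = Hs + Hd + hf + Hp = 6 + 10 + 8 + 6 = 30

30 m


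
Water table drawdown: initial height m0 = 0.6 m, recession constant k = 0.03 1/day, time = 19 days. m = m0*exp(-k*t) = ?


m = m0 * exp(-k*t)
m = 0.6 * exp(-0.03 * 19)
m = 0.6 * exp(-0.5700)

0.3393 m


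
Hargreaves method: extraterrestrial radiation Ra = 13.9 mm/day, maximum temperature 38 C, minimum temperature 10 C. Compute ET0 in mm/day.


Tmean = (Tmax + Tmin)/2 = (38 + 10)/2 = 24.0
ET0 = 0.0023 * 13.9 * (24.0 + 17.8) * sqrt(38 - 10)
ET0 = 0.0023 * 13.9 * 41.8 * 5.291503

7.0713 mm/day


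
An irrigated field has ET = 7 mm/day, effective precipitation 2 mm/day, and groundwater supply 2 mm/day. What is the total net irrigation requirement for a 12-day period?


Daily deficit = ET - Pe - GW = 7 - 2 - 2 = 3 mm/day
NIR = 3 * 12 = 36 mm

36.0000 mm


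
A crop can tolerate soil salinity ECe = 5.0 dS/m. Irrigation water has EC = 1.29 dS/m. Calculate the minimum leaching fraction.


LR = ECiw / (5*ECe - ECiw)
LR = 1.29 / (5*5.0 - 1.29)
LR = 1.29 / 23.7100

0.0544


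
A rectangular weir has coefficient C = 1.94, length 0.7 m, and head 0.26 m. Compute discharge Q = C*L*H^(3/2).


Q = C * L * H^(3/2) = 1.94 * 0.7 * 0.26^1.5 = 1.94 * 0.7 * 0.132575

0.1800 m^3/s


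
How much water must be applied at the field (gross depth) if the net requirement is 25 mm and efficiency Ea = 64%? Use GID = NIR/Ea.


Ea = 64% = 0.64
GID = NIR / Ea = 25 / 0.64 = 39.0625 mm

39.0625 mm


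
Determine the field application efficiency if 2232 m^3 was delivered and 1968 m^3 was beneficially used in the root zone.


Ea = V_root / V_field * 100 = 1968 / 2232 * 100 = 88.1720%

88.1720 %


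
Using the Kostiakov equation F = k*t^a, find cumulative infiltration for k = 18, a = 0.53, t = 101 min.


F = k * t^a = 18 * 101^0.53
F = 18 * 11.542246

207.7604 mm


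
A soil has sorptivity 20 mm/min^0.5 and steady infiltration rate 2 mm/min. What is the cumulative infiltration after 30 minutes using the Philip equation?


F = S*sqrt(t) + A*t
F = 20*sqrt(30) + 2*30
F = 20*5.477226 + 60

169.5445 mm


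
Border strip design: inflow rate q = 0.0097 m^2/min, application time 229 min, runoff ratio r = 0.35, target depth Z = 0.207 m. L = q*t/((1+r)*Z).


L = q*t/((1+r)*Z)
L = 0.0097*229/((1+0.35)*0.207)
L = 2.2213/0.27945

7.9488 m


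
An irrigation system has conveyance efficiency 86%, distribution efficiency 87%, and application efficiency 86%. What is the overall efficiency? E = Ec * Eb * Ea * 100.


Ec = 0.86, Eb = 0.87, Ea = 0.86
E = 0.86 * 0.87 * 0.86 * 100 = 64.3452%

64.3452 %


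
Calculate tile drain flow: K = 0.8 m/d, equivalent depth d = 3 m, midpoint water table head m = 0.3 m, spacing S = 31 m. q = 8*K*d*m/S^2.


q = 8*K*d*m/S^2
q = 8*0.8*3*0.3/31^2
q = 5.7600 / 961

0.0060 m/d


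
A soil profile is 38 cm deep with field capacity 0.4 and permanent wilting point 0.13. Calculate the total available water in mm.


AWC = (FC - PWP) * d * 10
AWC = (0.4 - 0.13) * 38 * 10
AWC = 0.2700 * 38 * 10

102.6000 mm


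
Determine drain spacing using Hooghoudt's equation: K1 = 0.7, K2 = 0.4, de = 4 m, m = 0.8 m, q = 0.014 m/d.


S^2 = 8*K2*de*m/q + 4*K1*m^2/q
S^2 = 8*0.4*4*0.8/0.014 + 4*0.7*0.8^2/0.014
S = sqrt(859.4286)

29.3160 m


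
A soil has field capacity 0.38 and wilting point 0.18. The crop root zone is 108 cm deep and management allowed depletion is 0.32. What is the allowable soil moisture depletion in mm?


SMD = (FC - PWP) * d * MAD * 10
SMD = (0.38 - 0.18) * 108 * 0.32 * 10
SMD = 0.2000 * 108 * 0.32 * 10

69.1200 mm


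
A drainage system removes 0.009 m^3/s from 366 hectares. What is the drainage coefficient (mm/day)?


DC = Q * 86400 / (A * 10000) * 1000
DC = 0.009 * 86400 / (366 * 10000) * 1000
DC = 777600.0000 / 3660000

0.2125 mm/day


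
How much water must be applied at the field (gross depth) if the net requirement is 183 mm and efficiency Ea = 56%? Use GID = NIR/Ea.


Ea = 56% = 0.56
GID = NIR / Ea = 183 / 0.56 = 326.7857 mm

326.7857 mm


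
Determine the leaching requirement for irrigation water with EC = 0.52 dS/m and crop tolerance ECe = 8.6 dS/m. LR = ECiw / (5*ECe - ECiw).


LR = ECiw / (5*ECe - ECiw)
LR = 0.52 / (5*8.6 - 0.52)
LR = 0.52 / 42.4800

0.0122


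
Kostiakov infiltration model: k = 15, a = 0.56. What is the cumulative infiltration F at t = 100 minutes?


F = k * t^a = 15 * 100^0.56
F = 15 * 13.182567

197.7385 mm


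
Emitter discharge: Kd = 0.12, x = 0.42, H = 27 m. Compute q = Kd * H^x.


q = Kd * H^x = 0.12 * 27^0.42 = 0.12 * 3.991837

0.4790 L/h


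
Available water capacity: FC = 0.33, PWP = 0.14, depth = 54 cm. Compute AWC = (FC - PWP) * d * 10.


AWC = (FC - PWP) * d * 10
AWC = (0.33 - 0.14) * 54 * 10
AWC = 0.1900 * 54 * 10

102.6000 mm


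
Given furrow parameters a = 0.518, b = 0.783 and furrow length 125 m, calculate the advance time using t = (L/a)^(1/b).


t = (L/a)^(1/b)
t = (125/0.518)^(1/0.783)
t = 241.312741^(1/0.783)

1103.7905 min


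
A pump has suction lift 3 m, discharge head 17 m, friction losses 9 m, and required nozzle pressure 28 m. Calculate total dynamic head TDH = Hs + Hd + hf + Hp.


TDH = Hs + Hd + hf + Hp = 3 + 17 + 9 + 28 = 57

57 m


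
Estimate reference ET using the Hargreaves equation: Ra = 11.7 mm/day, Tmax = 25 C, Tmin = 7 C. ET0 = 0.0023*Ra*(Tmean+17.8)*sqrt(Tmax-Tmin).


Tmean = (Tmax + Tmin)/2 = (25 + 7)/2 = 16.0
ET0 = 0.0023 * 11.7 * (16.0 + 17.8) * sqrt(25 - 7)
ET0 = 0.0023 * 11.7 * 33.8 * 4.242641

3.8589 mm/day


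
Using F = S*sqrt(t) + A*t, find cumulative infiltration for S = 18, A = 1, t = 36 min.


F = S*sqrt(t) + A*t
F = 18*sqrt(36) + 1*36
F = 18*6.000000 + 36

144.0000 mm


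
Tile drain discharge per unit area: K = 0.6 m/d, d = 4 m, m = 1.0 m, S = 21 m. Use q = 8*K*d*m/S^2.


q = 8*K*d*m/S^2
q = 8*0.6*4*1.0/21^2
q = 19.2000 / 441

0.0435 m/d


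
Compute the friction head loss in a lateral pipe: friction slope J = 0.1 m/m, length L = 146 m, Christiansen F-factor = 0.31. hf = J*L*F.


hf = J * L * F = 0.1 * 146 * 0.31 = 4.5260 m

4.5260 m


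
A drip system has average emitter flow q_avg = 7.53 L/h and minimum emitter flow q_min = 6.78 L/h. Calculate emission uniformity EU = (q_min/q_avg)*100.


EU = (q_min/q_avg)*100 = (6.78/7.53)*100 = 90.0398%

90.0398 %


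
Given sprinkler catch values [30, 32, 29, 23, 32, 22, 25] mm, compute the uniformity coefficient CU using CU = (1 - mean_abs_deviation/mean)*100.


mean = 27.571429 mm
MAD = 3.632653 mm
CU = (1 - 3.632653/27.571429)*100

86.8246 %


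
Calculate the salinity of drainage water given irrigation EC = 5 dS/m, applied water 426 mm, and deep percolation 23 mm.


EC_dw = EC_iw * D_iw / D_dw
EC_dw = 5 * 426 / 23
EC_dw = 2130 / 23

92.6087 dS/m


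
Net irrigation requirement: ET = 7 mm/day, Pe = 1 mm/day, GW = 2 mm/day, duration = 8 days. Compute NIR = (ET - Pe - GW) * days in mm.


Daily deficit = ET - Pe - GW = 7 - 1 - 2 = 4 mm/day
NIR = 4 * 8 = 32 mm

32.0000 mm


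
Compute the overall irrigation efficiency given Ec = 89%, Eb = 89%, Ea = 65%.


Ec = 0.89, Eb = 0.89, Ea = 0.65
E = 0.89 * 0.89 * 0.65 * 100 = 51.4865%

51.4865 %


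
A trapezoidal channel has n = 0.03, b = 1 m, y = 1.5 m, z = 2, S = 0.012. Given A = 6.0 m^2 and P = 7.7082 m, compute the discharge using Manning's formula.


R = A/P = 6.0/7.7082 = 0.778392
Q = (1/0.03) * 6.0 * 0.778392^(2/3) * 0.012^0.5

18.5390 m^3/s


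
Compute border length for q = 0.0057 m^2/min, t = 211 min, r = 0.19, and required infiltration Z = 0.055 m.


L = q*t/((1+r)*Z)
L = 0.0057*211/((1+0.19)*0.055)
L = 1.2027/0.06545

18.3759 m


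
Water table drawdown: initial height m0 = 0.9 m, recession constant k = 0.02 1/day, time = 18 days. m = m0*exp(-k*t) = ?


m = m0 * exp(-k*t)
m = 0.9 * exp(-0.02 * 18)
m = 0.9 * exp(-0.3600)

0.6279 m


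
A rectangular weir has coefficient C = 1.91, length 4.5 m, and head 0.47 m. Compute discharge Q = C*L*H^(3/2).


Q = C * L * H^(3/2) = 1.91 * 4.5 * 0.47^1.5 = 1.91 * 4.5 * 0.322216

2.7694 m^3/s


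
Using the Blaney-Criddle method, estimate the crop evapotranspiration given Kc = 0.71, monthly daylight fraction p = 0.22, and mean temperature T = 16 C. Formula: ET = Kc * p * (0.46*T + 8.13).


ET = Kc * p * (0.46*T + 8.13)
ET = 0.71 * 0.22 * (0.46*16 + 8.13)
ET = 0.71 * 0.22 * 15.4900

2.4195 mm/day
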